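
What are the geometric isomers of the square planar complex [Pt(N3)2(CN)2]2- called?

cis and trans

In a square planar complex each vertex has one trans partner and two cis neighbours.
The distinct arrangements are (2 in all): N3 cis; N3 trans.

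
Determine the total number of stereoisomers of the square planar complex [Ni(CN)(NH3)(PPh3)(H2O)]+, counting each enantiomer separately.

3

In a square planar complex each vertex has one trans partner and two cis neighbours.
The distinct arrangements are (3 in all): (CN/NH3 trans, H2O/PPh3 trans); (CN/PPh3 trans, H2O/NH3 trans); (CN/H2O trans, NH3/PPh3 trans).
Each arrangement has an internal mirror plane or centre of symmetry, so none is chiral.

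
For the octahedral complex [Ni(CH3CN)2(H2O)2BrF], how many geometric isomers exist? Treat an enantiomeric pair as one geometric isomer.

Working through the distinct placements yields 6 geometric isomers: CH3CN cis, H2O trans; CH3CN cis, H2O cis (3 arrangements, 2 chiral); CH3CN trans, H2O trans; CH3CN trans, H2O cis.

6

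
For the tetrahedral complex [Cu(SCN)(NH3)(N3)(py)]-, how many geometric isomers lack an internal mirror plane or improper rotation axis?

In a tetrahedral complex all four positions are equivalent and every pair of ligands is adjacent — there is no cis/trans distinction.
Only one geometric arrangement is possible; it has no improper symmetry element, so it exists as a pair of enantiomers (2 stereoisomers).

1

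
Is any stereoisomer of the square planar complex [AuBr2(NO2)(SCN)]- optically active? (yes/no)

no

In a square planar complex each vertex has one trans partner and two cis neighbours.
Working through the distinct placements yields 2 geometric isomers: Br cis; Br trans.
Each arrangement has an internal mirror plane or centre of symmetry, so none is chiral.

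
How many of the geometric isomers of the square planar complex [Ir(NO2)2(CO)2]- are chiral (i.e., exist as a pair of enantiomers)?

0

A square has two trans pairs of vertices; adjacent vertices are cis.
Systematic placement gives 2 geometric isomers: NO2 cis; NO2 trans.
Each arrangement has an internal mirror plane or centre of symmetry, so none is chiral.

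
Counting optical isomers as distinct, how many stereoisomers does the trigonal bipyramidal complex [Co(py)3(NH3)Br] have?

4

In a trigonal bipyramid the two axial positions differ from the three equatorial ones.
The distinct arrangements are (4 in all): NH3 axial, Br axial; NH3 equatorial, Br axial; NH3 axial, Br equatorial; NH3 equatorial, Br equatorial.
Each arrangement has an internal mirror plane or centre of symmetry, so none is chiral.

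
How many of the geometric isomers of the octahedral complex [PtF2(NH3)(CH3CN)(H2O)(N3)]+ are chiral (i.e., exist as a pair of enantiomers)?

In an octahedral complex each vertex has one trans partner and four cis neighbours.
Placing the ligands in turn and identifying arrangements related by rotation or reflection leaves 9 distinct geometric isomers.
Of these, 6 lack any improper symmetry element and so occur as enantiomeric pairs, giving 9 + 6 = 15 stereoisomers in total.

6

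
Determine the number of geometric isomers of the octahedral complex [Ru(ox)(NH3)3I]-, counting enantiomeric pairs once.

2

In an octahedral complex each vertex has one trans partner and four cis neighbours.
Each ox is bidentate and must span two cis positions.
The distinct arrangements are (2 in all): NH3 fac; NH3 mer.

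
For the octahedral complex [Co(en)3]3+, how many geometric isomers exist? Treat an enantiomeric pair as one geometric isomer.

In an octahedral complex each vertex has one trans partner and four cis neighbours.
Each en is bidentate and must span two cis positions.
Only one geometric arrangement is possible; it has no improper symmetry element, so it exists as a pair of enantiomers (2 stereoisomers).

1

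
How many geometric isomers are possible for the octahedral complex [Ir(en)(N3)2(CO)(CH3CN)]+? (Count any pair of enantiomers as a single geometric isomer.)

4

Each en is bidentate and must span two cis positions.
Systematic placement gives 4 geometric isomers: N3 cis (3 arrangements, 2 chiral); N3 trans.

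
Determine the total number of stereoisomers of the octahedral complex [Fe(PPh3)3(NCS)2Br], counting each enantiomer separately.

The six octahedral sites form three mutually perpendicular trans pairs.
Working through the distinct placements yields 3 geometric isomers: PPh3 mer, NCS cis; PPh3 mer, NCS trans; PPh3 fac, NCS cis.
Each arrangement has an internal mirror plane or centre of symmetry, so none is chiral.

3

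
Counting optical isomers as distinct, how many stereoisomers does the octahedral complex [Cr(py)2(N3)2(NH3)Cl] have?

Systematic placement gives 6 geometric isomers: py trans, N3 cis; py cis, N3 cis (3 arrangements, 2 chiral); py trans, N3 trans; py cis, N3 trans.
Of these, 2 lack any improper symmetry element and so occur as enantiomeric pairs, giving 6 + 2 = 8 stereoisomers in total.

8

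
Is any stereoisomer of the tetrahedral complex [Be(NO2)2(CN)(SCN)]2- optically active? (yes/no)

Only one geometric arrangement is possible.

no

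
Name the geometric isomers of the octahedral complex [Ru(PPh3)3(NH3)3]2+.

In an octahedral complex each vertex has one trans partner and four cis neighbours.
Working through the distinct placements yields 2 geometric isomers: PPh3 mer; PPh3 fac.

fac and mer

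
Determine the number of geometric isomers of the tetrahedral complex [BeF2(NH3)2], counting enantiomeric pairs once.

Only one geometric arrangement is possible.

1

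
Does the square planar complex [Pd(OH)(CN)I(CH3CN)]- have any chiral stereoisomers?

no

There are 3 geometric isomers: (CH3CN/I trans, CN/OH trans); (CH3CN/OH trans, CN/I trans); (CH3CN/CN trans, I/OH trans).
Each arrangement has an internal mirror plane or centre of symmetry, so none is chiral.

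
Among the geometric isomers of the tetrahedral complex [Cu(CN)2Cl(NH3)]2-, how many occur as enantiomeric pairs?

0

All four vertices of a tetrahedron are equivalent and mutually adjacent, so cis/trans isomerism cannot arise.
Only one geometric arrangement is possible.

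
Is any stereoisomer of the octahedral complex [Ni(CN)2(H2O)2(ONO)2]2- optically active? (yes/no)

yes

In an octahedral complex each vertex has one trans partner and four cis neighbours.
Working through the distinct placements yields 5 geometric isomers: CN trans, H2O trans, ONO trans; CN trans, H2O cis, ONO cis; CN cis, H2O cis, ONO trans; CN cis, H2O cis, ONO cis (chiral); CN cis, H2O trans, ONO cis.
One of these lacks any improper symmetry element and so occurs as an enantiomeric pair, giving 5 + 1 = 6 stereoisomers in total.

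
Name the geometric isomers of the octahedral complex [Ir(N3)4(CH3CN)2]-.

The six octahedral sites form three mutually perpendicular trans pairs.
The distinct arrangements are (2 in all): CH3CN trans; CH3CN cis.

cis and trans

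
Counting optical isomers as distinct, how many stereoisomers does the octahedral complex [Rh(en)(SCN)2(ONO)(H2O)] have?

An octahedron has six vertices in three trans pairs; every non-trans pair is cis.
Each en is bidentate and must span two cis positions.
Systematic placement gives 4 geometric isomers: SCN cis (3 arrangements, 2 chiral); SCN trans.
Of these, 2 lack any improper symmetry element and so occur as enantiomeric pairs, giving 4 + 2 = 6 stereoisomers in total.

6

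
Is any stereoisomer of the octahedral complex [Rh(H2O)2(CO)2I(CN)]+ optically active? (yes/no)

An octahedron has six vertices in three trans pairs; every non-trans pair is cis.
There are 6 geometric isomers: H2O cis, CO cis (3 arrangements, 2 chiral); H2O trans, CO cis; H2O cis, CO trans; H2O trans, CO trans.
Of these, 2 lack any improper symmetry element and so occur as enantiomeric pairs, giving 6 + 2 = 8 stereoisomers in total.

yes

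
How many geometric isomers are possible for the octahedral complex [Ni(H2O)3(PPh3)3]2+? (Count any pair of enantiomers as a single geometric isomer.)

2

Working through the distinct placements yields 2 geometric isomers: H2O mer; H2O fac.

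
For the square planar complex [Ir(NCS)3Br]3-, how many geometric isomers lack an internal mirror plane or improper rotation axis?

0

A square has two trans pairs of vertices; adjacent vertices are cis.
Only one geometric arrangement is possible.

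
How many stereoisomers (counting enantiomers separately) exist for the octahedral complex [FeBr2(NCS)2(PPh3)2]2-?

6

The six octahedral sites form three mutually perpendicular trans pairs.
Systematic placement gives 5 geometric isomers: Br trans, NCS trans, PPh3 trans; Br trans, NCS cis, PPh3 cis; Br cis, NCS cis, PPh3 trans; Br cis, NCS cis, PPh3 cis (chiral); Br cis, NCS trans, PPh3 cis.
One of these lacks any improper symmetry element and so occurs as an enantiomeric pair, giving 5 + 1 = 6 stereoisomers in total.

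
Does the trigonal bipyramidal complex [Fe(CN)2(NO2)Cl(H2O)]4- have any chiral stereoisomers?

yes

Placing the ligands in turn and identifying arrangements related by rotation or reflection leaves 7 distinct geometric isomers.
Of these, 3 lack any improper symmetry element and so occur as enantiomeric pairs, giving 7 + 3 = 10 stereoisomers in total.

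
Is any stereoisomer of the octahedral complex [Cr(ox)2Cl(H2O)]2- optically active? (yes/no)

The six octahedral sites form three mutually perpendicular trans pairs.
Each ox is bidentate and must span two cis positions.
Working through the distinct placements yields 2 geometric isomers: Cl and H2O mutually trans; Cl and H2O mutually cis (chiral).
One of these lacks any improper symmetry element and so occurs as an enantiomeric pair, giving 2 + 1 = 3 stereoisomers in total.

yes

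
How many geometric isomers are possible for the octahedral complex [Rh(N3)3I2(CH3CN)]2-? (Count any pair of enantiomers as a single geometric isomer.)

3

The six octahedral sites form three mutually perpendicular trans pairs.
There are 3 geometric isomers: N3 mer, I cis; N3 mer, I trans; N3 fac, I cis.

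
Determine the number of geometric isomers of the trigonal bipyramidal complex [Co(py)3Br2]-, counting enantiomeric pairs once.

3

In a trigonal bipyramid the two axial positions differ from the three equatorial ones.
Working through the distinct placements yields 3 geometric isomers: Br both axial; Br one axial, one equatorial; Br both equatorial.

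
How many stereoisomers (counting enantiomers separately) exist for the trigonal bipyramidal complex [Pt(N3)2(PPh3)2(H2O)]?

6

Systematic enumeration (placing each ligand type in turn and discarding arrangements equivalent by rotation or reflection) gives 5 geometric isomers.
One of these lacks any improper symmetry element and so occurs as an enantiomeric pair, giving 5 + 1 = 6 stereoisomers in total.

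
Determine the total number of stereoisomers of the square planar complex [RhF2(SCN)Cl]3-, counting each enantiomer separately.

A square has two trans pairs of vertices; adjacent vertices are cis.
There are 2 geometric isomers: F cis; F trans.
Each arrangement has an internal mirror plane or centre of symmetry, so none is chiral.

2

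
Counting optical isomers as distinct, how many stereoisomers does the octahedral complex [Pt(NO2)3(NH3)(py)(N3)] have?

5

In an octahedral complex each vertex has one trans partner and four cis neighbours.
Systematic placement gives 4 geometric isomers: NO2 mer (3 arrangements); NO2 fac (chiral).
One of these lacks any improper symmetry element and so occurs as an enantiomeric pair, giving 4 + 1 = 5 stereoisomers in total.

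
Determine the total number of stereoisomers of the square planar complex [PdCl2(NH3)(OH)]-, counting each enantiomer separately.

A square has two trans pairs of vertices; adjacent vertices are cis.
Working through the distinct placements yields 2 geometric isomers: Cl cis; Cl trans.
Each arrangement has an internal mirror plane or centre of symmetry, so none is chiral.

2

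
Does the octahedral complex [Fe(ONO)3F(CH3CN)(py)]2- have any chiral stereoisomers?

Working through the distinct placements yields 4 geometric isomers: ONO mer (3 arrangements); ONO fac (chiral).
One of these lacks any improper symmetry element and so occurs as an enantiomeric pair, giving 4 + 1 = 5 stereoisomers in total.

yes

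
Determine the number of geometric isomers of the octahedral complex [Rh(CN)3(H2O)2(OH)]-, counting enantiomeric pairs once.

3

In an octahedral complex each vertex has one trans partner and four cis neighbours.
Working through the distinct placements yields 3 geometric isomers: CN mer, H2O cis; CN mer, H2O trans; CN fac, H2O cis.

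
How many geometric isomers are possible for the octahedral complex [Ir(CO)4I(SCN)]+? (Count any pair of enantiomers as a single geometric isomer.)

An octahedron has six vertices in three trans pairs; every non-trans pair is cis.
The distinct arrangements are (2 in all): I and SCN mutually trans; I and SCN mutually cis.

2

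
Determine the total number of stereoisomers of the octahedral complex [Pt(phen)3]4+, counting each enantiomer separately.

An octahedron has six vertices in three trans pairs; every non-trans pair is cis.
Each phen is bidentate and must span two cis positions.
Only one geometric arrangement is possible; it has no improper symmetry element, so it exists as a pair of enantiomers (2 stereoisomers).

2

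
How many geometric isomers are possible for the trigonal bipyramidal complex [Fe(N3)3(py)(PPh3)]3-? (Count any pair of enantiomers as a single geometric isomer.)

A trigonal bipyramid has two axial and three equatorial sites, which are chemically inequivalent.
Systematic placement gives 4 geometric isomers: py equatorial, PPh3 equatorial; py equatorial, PPh3 axial; py axial, PPh3 equatorial; py axial, PPh3 axial.

4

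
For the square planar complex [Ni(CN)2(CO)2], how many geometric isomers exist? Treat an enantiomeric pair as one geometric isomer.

Working through the distinct placements yields 2 geometric isomers: CN cis; CN trans.

2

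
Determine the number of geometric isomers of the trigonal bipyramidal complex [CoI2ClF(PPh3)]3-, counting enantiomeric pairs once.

7

In a trigonal bipyramid the two axial positions differ from the three equatorial ones.
Placing the ligands in turn and identifying arrangements related by rotation or reflection leaves 7 distinct geometric isomers.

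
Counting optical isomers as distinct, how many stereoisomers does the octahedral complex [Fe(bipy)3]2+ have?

Each bipy is bidentate and must span two cis positions.
Only one geometric arrangement is possible; it has no improper symmetry element, so it exists as a pair of enantiomers (2 stereoisomers).

2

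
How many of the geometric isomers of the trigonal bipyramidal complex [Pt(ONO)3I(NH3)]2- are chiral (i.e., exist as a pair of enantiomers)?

0

A trigonal bipyramid has two axial and three equatorial sites, which are chemically inequivalent.
Systematic placement gives 4 geometric isomers: I axial, NH3 axial; I axial, NH3 equatorial; I equatorial, NH3 axial; I equatorial, NH3 equatorial.
Each arrangement has an internal mirror plane or centre of symmetry, so none is chiral.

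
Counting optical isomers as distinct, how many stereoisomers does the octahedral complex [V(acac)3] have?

2

The six octahedral sites form three mutually perpendicular trans pairs.
Each acac is bidentate and must span two cis positions.
Only one geometric arrangement is possible; it has no improper symmetry element, so it exists as a pair of enantiomers (2 stereoisomers).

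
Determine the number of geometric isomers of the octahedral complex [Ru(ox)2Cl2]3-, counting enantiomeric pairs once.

In an octahedral complex each vertex has one trans partner and four cis neighbours.
Each ox is bidentate and must span two cis positions.
There are 2 geometric isomers: Cl trans; Cl cis (chiral).

2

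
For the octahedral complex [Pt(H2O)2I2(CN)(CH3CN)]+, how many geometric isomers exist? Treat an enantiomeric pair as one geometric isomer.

The distinct arrangements are (6 in all): H2O trans, I trans; H2O cis, I cis (3 arrangements, 2 chiral); H2O cis, I trans; H2O trans, I cis.

6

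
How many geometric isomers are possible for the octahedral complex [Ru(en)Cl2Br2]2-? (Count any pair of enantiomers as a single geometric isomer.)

An octahedron has six vertices in three trans pairs; every non-trans pair is cis.
Each en is bidentate and must span two cis positions.
There are 3 geometric isomers: Cl cis, Br trans; Cl cis, Br cis (chiral); Cl trans, Br cis.

3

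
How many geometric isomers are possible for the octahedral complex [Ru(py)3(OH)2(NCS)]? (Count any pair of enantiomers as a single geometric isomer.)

3

In an octahedral complex each vertex has one trans partner and four cis neighbours.
There are 3 geometric isomers: py mer, OH cis; py mer, OH trans; py fac, OH cis.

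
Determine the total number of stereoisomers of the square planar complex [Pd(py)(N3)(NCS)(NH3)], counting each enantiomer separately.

3

In a square planar complex each vertex has one trans partner and two cis neighbours.
There are 3 geometric isomers: (N3/NH3 trans, NCS/py trans); (N3/py trans, NCS/NH3 trans); (N3/NCS trans, NH3/py trans).
Each arrangement has an internal mirror plane or centre of symmetry, so none is chiral.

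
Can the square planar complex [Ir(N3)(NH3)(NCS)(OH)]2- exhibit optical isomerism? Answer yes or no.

no

A square has two trans pairs of vertices; adjacent vertices are cis.
Working through the distinct placements yields 3 geometric isomers: (N3/NH3 trans, NCS/OH trans); (N3/OH trans, NCS/NH3 trans); (N3/NCS trans, NH3/OH trans).
Each arrangement has an internal mirror plane or centre of symmetry, so none is chiral.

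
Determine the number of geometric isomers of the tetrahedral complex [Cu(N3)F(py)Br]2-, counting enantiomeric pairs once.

All four vertices of a tetrahedron are equivalent and mutually adjacent, so cis/trans isomerism cannot arise.
Only one geometric arrangement is possible; it has no improper symmetry element, so it exists as a pair of enantiomers (2 stereoisomers).

1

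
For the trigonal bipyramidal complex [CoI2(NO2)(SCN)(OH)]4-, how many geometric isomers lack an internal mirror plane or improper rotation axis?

3

In a trigonal bipyramid the two axial positions differ from the three equatorial ones.
Placing the ligands in turn and identifying arrangements related by rotation or reflection leaves 7 distinct geometric isomers.
Of these, 3 lack any improper symmetry element and so occur as enantiomeric pairs, giving 7 + 3 = 10 stereoisomers in total.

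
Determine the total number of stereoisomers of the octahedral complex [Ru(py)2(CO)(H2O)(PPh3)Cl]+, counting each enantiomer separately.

15

Placing the ligands in turn and identifying arrangements related by rotation or reflection leaves 9 distinct geometric isomers.
Of these, 6 lack any improper symmetry element and so occur as enantiomeric pairs, giving 9 + 6 = 15 stereoisomers in total.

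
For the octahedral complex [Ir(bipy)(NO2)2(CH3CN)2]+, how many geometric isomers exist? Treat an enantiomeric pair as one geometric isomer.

3

In an octahedral complex each vertex has one trans partner and four cis neighbours.
Each bipy is bidentate and must span two cis positions.
Working through the distinct placements yields 3 geometric isomers: NO2 cis, CH3CN trans; NO2 cis, CH3CN cis (chiral); NO2 trans, CH3CN cis.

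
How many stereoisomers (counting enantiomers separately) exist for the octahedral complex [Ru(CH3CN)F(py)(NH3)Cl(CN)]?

30

The six octahedral sites form three mutually perpendicular trans pairs.
Systematic enumeration (placing each ligand type in turn and discarding arrangements equivalent by rotation or reflection) gives 15 geometric isomers.
Of these, 15 lack any improper symmetry element and so occur as enantiomeric pairs, giving 15 + 15 = 30 stereoisomers in total.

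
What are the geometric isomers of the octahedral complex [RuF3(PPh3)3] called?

fac and mer

The distinct arrangements are (2 in all): F mer; F fac.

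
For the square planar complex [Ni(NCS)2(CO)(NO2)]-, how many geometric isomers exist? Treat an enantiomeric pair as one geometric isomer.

2

In a square planar complex each vertex has one trans partner and two cis neighbours.
The distinct arrangements are (2 in all): NCS cis; NCS trans.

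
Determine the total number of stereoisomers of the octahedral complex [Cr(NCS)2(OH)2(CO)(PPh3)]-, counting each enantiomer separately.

In an octahedral complex each vertex has one trans partner and four cis neighbours.
The distinct arrangements are (6 in all): NCS cis, OH cis (3 arrangements, 2 chiral); NCS cis, OH trans; NCS trans, OH cis; NCS trans, OH trans.
Of these, 2 lack any improper symmetry element and so occur as enantiomeric pairs, giving 6 + 2 = 8 stereoisomers in total.

8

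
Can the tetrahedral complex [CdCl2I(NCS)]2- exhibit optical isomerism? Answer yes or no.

All four vertices of a tetrahedron are equivalent and mutually adjacent, so cis/trans isomerism cannot arise.
Only one geometric arrangement is possible.

no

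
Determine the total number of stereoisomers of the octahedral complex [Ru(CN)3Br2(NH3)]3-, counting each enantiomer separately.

3

There are 3 geometric isomers: CN mer, Br trans; CN fac, Br cis; CN mer, Br cis.
Each arrangement has an internal mirror plane or centre of symmetry, so none is chiral.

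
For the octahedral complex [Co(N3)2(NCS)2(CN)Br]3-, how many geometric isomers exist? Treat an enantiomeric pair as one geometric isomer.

Working through the distinct placements yields 6 geometric isomers: N3 trans, NCS trans; N3 cis, NCS cis (3 arrangements, 2 chiral); N3 cis, NCS trans; N3 trans, NCS cis.

6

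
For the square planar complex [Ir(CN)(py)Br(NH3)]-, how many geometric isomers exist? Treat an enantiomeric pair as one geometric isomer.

In a square planar complex each vertex has one trans partner and two cis neighbours.
The distinct arrangements are (3 in all): (Br/NH3 trans, CN/py trans); (Br/py trans, CN/NH3 trans); (Br/CN trans, NH3/py trans).

3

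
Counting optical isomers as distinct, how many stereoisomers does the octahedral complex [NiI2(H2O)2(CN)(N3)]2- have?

The six octahedral sites form three mutually perpendicular trans pairs.
The distinct arrangements are (6 in all): I cis, H2O cis (3 arrangements, 2 chiral); I trans, H2O cis; I cis, H2O trans; I trans, H2O trans.
Of these, 2 lack any improper symmetry element and so occur as enantiomeric pairs, giving 6 + 2 = 8 stereoisomers in total.

8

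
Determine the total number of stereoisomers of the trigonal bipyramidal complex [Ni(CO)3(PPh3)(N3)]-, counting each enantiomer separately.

Working through the distinct placements yields 4 geometric isomers: PPh3 equatorial, N3 equatorial; PPh3 equatorial, N3 axial; PPh3 axial, N3 equatorial; PPh3 axial, N3 axial.
Each arrangement has an internal mirror plane or centre of symmetry, so none is chiral.

4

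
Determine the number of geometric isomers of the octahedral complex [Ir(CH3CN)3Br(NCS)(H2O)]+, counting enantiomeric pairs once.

4

Systematic placement gives 4 geometric isomers: CH3CN mer (3 arrangements); CH3CN fac (chiral).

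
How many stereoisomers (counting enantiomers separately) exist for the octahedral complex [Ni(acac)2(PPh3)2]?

In an octahedral complex each vertex has one trans partner and four cis neighbours.
Each acac is bidentate and must span two cis positions.
The distinct arrangements are (2 in all): PPh3 trans; PPh3 cis (chiral).
One of these lacks any improper symmetry element and so occurs as an enantiomeric pair, giving 2 + 1 = 3 stereoisomers in total.

3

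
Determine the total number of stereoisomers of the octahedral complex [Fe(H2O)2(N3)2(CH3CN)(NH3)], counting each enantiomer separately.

8

In an octahedral complex each vertex has one trans partner and four cis neighbours.
Working through the distinct placements yields 6 geometric isomers: H2O cis, N3 cis (3 arrangements, 2 chiral); H2O cis, N3 trans; H2O trans, N3 cis; H2O trans, N3 trans.
Of these, 2 lack any improper symmetry element and so occur as enantiomeric pairs, giving 6 + 2 = 8 stereoisomers in total.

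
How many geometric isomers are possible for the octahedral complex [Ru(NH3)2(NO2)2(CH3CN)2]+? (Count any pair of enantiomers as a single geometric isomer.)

5

The six octahedral sites form three mutually perpendicular trans pairs.
Systematic placement gives 5 geometric isomers: NH3 trans, NO2 trans, CH3CN trans; NH3 cis, NO2 cis, CH3CN trans; NH3 cis, NO2 trans, CH3CN cis; NH3 cis, NO2 cis, CH3CN cis (chiral); NH3 trans, NO2 cis, CH3CN cis.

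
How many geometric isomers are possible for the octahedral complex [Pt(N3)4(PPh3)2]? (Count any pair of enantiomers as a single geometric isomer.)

Working through the distinct placements yields 2 geometric isomers: PPh3 trans; PPh3 cis.

2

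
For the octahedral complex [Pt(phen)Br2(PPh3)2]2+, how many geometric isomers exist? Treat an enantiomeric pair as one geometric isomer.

3

Each phen is bidentate and must span two cis positions.
Systematic placement gives 3 geometric isomers: Br trans, PPh3 cis; Br cis, PPh3 cis (chiral); Br cis, PPh3 trans.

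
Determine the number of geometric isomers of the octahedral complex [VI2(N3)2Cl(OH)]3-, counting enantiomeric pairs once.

6

There are 6 geometric isomers: I cis, N3 cis (3 arrangements, 2 chiral); I cis, N3 trans; I trans, N3 cis; I trans, N3 trans.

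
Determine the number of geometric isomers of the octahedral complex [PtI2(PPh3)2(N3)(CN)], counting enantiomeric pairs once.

There are 6 geometric isomers: I cis, PPh3 trans; I cis, PPh3 cis (3 arrangements, 2 chiral); I trans, PPh3 trans; I trans, PPh3 cis.

6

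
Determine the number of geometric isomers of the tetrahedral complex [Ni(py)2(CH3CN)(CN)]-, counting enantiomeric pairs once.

In a tetrahedral complex all four positions are equivalent and every pair of ligands is adjacent — there is no cis/trans distinction.
Only one geometric arrangement is possible.

1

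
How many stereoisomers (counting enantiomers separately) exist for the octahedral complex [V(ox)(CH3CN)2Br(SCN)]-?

6

In an octahedral complex each vertex has one trans partner and four cis neighbours.
Each ox is bidentate and must span two cis positions.
The distinct arrangements are (4 in all): CH3CN cis (3 arrangements, 2 chiral); CH3CN trans.
Of these, 2 lack any improper symmetry element and so occur as enantiomeric pairs, giving 4 + 2 = 6 stereoisomers in total.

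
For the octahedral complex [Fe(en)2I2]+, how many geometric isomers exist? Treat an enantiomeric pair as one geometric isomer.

2

An octahedron has six vertices in three trans pairs; every non-trans pair is cis.
Each en is bidentate and must span two cis positions.
Working through the distinct placements yields 2 geometric isomers: I trans; I cis (chiral).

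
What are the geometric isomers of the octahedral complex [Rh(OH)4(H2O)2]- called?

The six octahedral sites form three mutually perpendicular trans pairs.
Systematic placement gives 2 geometric isomers: H2O trans; H2O cis.

cis and trans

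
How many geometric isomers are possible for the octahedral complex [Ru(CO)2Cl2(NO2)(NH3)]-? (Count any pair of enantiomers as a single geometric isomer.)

There are 6 geometric isomers: CO trans, Cl trans; CO trans, Cl cis; CO cis, Cl cis (3 arrangements, 2 chiral); CO cis, Cl trans.

6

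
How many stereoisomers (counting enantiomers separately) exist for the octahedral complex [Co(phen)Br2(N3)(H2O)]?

An octahedron has six vertices in three trans pairs; every non-trans pair is cis.
Each phen is bidentate and must span two cis positions.
Systematic placement gives 4 geometric isomers: Br trans; Br cis (3 arrangements, 2 chiral).
Of these, 2 lack any improper symmetry element and so occur as enantiomeric pairs, giving 4 + 2 = 6 stereoisomers in total.

6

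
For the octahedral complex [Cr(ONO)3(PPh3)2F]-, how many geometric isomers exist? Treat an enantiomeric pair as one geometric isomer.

3

Systematic placement gives 3 geometric isomers: ONO mer, PPh3 trans; ONO fac, PPh3 cis; ONO mer, PPh3 cis.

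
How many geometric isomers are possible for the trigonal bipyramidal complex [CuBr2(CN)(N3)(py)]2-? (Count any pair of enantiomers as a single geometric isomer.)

7

A trigonal bipyramid has two axial and three equatorial sites, which are chemically inequivalent.
Placing the ligands in turn and identifying arrangements related by rotation or reflection leaves 7 distinct geometric isomers.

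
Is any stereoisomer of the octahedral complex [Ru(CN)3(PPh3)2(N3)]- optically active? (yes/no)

An octahedron has six vertices in three trans pairs; every non-trans pair is cis.
Working through the distinct placements yields 3 geometric isomers: CN mer, PPh3 trans; CN mer, PPh3 cis; CN fac, PPh3 cis.
Each arrangement has an internal mirror plane or centre of symmetry, so none is chiral.

no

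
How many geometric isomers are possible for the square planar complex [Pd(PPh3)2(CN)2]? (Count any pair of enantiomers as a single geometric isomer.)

2

In a square planar complex each vertex has one trans partner and two cis neighbours.
There are 2 geometric isomers: PPh3 cis; PPh3 trans.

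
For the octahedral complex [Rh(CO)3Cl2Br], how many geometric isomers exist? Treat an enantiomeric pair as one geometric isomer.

An octahedron has six vertices in three trans pairs; every non-trans pair is cis.
Systematic placement gives 3 geometric isomers: CO mer, Cl trans; CO fac, Cl cis; CO mer, Cl cis.

3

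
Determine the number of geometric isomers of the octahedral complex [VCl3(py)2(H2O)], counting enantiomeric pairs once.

3

An octahedron has six vertices in three trans pairs; every non-trans pair is cis.
Systematic placement gives 3 geometric isomers: Cl mer, py trans; Cl mer, py cis; Cl fac, py cis.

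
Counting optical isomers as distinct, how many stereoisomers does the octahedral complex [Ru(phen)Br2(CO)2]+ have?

An octahedron has six vertices in three trans pairs; every non-trans pair is cis.
Each phen is bidentate and must span two cis positions.
The distinct arrangements are (3 in all): Br trans, CO cis; Br cis, CO cis (chiral); Br cis, CO trans.
One of these lacks any improper symmetry element and so occurs as an enantiomeric pair, giving 3 + 1 = 4 stereoisomers in total.

4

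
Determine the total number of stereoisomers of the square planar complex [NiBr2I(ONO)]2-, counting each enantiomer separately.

A square has two trans pairs of vertices; adjacent vertices are cis.
The distinct arrangements are (2 in all): Br cis; Br trans.
Each arrangement has an internal mirror plane or centre of symmetry, so none is chiral.

2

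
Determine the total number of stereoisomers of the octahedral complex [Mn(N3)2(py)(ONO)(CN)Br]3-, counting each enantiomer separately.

Placing the ligands in turn and identifying arrangements related by rotation or reflection leaves 9 distinct geometric isomers.
Of these, 6 lack any improper symmetry element and so occur as enantiomeric pairs, giving 9 + 6 = 15 stereoisomers in total.

15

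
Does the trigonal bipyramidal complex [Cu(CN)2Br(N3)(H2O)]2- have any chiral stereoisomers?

Systematic enumeration (placing each ligand type in turn and discarding arrangements equivalent by rotation or reflection) gives 7 geometric isomers.
Of these, 3 lack any improper symmetry element and so occur as enantiomeric pairs, giving 7 + 3 = 10 stereoisomers in total.

yes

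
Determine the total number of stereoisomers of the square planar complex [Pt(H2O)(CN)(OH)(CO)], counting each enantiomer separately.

3

In a square planar complex each vertex has one trans partner and two cis neighbours.
The distinct arrangements are (3 in all): (CN/H2O trans, CO/OH trans); (CN/OH trans, CO/H2O trans); (CN/CO trans, H2O/OH trans).
Each arrangement has an internal mirror plane or centre of symmetry, so none is chiral.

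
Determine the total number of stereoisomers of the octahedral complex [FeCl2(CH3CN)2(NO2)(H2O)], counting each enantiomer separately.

8

The six octahedral sites form three mutually perpendicular trans pairs.
The distinct arrangements are (6 in all): Cl trans, CH3CN trans; Cl cis, CH3CN trans; Cl cis, CH3CN cis (3 arrangements, 2 chiral); Cl trans, CH3CN cis.
Of these, 2 lack any improper symmetry element and so occur as enantiomeric pairs, giving 6 + 2 = 8 stereoisomers in total.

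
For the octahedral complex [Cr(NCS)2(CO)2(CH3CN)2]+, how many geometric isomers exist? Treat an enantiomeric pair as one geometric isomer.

Systematic placement gives 5 geometric isomers: NCS trans, CO trans, CH3CN trans; NCS cis, CO cis, CH3CN trans; NCS trans, CO cis, CH3CN cis; NCS cis, CO cis, CH3CN cis (chiral); NCS cis, CO trans, CH3CN cis.

5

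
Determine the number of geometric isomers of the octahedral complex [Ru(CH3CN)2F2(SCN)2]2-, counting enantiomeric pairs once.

The six octahedral sites form three mutually perpendicular trans pairs.
The distinct arrangements are (5 in all): CH3CN trans, F trans, SCN trans; CH3CN trans, F cis, SCN cis; CH3CN cis, F cis, SCN trans; CH3CN cis, F cis, SCN cis (chiral); CH3CN cis, F trans, SCN cis.

5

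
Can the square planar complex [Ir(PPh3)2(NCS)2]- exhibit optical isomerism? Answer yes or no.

In a square planar complex each vertex has one trans partner and two cis neighbours.
Systematic placement gives 2 geometric isomers: PPh3 cis; PPh3 trans.
Each arrangement has an internal mirror plane or centre of symmetry, so none is chiral.

no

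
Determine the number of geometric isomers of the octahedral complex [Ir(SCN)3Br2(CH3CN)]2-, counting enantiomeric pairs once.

3

In an octahedral complex each vertex has one trans partner and four cis neighbours.
Systematic placement gives 3 geometric isomers: SCN mer, Br trans; SCN mer, Br cis; SCN fac, Br cis.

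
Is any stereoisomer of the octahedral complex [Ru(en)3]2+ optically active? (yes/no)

yes

Each en is bidentate and must span two cis positions.
Only one geometric arrangement is possible; it has no improper symmetry element, so it exists as a pair of enantiomers (2 stereoisomers).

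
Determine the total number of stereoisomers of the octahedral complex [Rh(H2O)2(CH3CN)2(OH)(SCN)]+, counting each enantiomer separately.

8

An octahedron has six vertices in three trans pairs; every non-trans pair is cis.
There are 6 geometric isomers: H2O trans, CH3CN trans; H2O cis, CH3CN trans; H2O cis, CH3CN cis (3 arrangements, 2 chiral); H2O trans, CH3CN cis.
Of these, 2 lack any improper symmetry element and so occur as enantiomeric pairs, giving 6 + 2 = 8 stereoisomers in total.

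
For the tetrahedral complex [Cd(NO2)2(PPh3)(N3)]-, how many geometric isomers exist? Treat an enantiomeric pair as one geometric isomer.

All four vertices of a tetrahedron are equivalent and mutually adjacent, so cis/trans isomerism cannot arise.
Only one geometric arrangement is possible.

1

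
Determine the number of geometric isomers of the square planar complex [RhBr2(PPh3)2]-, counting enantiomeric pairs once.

2

A square has two trans pairs of vertices; adjacent vertices are cis.
Working through the distinct placements yields 2 geometric isomers: Br cis; Br trans.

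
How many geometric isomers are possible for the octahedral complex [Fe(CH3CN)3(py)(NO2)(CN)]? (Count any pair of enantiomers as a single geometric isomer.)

An octahedron has six vertices in three trans pairs; every non-trans pair is cis.
Systematic placement gives 4 geometric isomers: CH3CN mer (3 arrangements); CH3CN fac (chiral).

4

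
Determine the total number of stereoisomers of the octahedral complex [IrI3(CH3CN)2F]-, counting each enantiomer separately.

3

The six octahedral sites form three mutually perpendicular trans pairs.
Working through the distinct placements yields 3 geometric isomers: I mer, CH3CN trans; I mer, CH3CN cis; I fac, CH3CN cis.
Each arrangement has an internal mirror plane or centre of symmetry, so none is chiral.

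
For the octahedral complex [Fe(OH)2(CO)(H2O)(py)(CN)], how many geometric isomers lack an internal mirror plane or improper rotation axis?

The six octahedral sites form three mutually perpendicular trans pairs.
Systematic enumeration (placing each ligand type in turn and discarding arrangements equivalent by rotation or reflection) gives 9 geometric isomers.
Of these, 6 lack any improper symmetry element and so occur as enantiomeric pairs, giving 9 + 6 = 15 stereoisomers in total.

6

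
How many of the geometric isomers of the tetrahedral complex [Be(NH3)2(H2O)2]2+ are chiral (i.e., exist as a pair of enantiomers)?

0

All four vertices of a tetrahedron are equivalent and mutually adjacent, so cis/trans isomerism cannot arise.
Only one geometric arrangement is possible.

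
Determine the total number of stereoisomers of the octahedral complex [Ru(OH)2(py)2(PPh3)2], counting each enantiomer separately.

In an octahedral complex each vertex has one trans partner and four cis neighbours.
There are 5 geometric isomers: OH trans, py trans, PPh3 trans; OH trans, py cis, PPh3 cis; OH cis, py trans, PPh3 cis; OH cis, py cis, PPh3 cis (chiral); OH cis, py cis, PPh3 trans.
One of these lacks any improper symmetry element and so occurs as an enantiomeric pair, giving 5 + 1 = 6 stereoisomers in total.

6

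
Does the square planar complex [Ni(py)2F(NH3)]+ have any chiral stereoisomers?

A square has two trans pairs of vertices; adjacent vertices are cis.
The distinct arrangements are (2 in all): py cis; py trans.
Each arrangement has an internal mirror plane or centre of symmetry, so none is chiral.

no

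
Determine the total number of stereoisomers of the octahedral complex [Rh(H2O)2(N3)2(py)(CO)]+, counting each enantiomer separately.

There are 6 geometric isomers: H2O cis, N3 cis (3 arrangements, 2 chiral); H2O cis, N3 trans; H2O trans, N3 cis; H2O trans, N3 trans.
Of these, 2 lack any improper symmetry element and so occur as enantiomeric pairs, giving 6 + 2 = 8 stereoisomers in total.

8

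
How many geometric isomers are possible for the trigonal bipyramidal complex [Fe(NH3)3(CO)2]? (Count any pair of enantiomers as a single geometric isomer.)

3

A trigonal bipyramid has two axial and three equatorial sites, which are chemically inequivalent.
Systematic placement gives 3 geometric isomers: CO both axial; CO one axial, one equatorial; CO both equatorial.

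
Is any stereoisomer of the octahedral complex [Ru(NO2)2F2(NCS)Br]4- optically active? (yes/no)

The six octahedral sites form three mutually perpendicular trans pairs.
There are 6 geometric isomers: NO2 trans, F cis; NO2 cis, F cis (3 arrangements, 2 chiral); NO2 trans, F trans; NO2 cis, F trans.
Of these, 2 lack any improper symmetry element and so occur as enantiomeric pairs, giving 6 + 2 = 8 stereoisomers in total.

yes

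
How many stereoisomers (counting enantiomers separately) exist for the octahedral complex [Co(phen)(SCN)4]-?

The six octahedral sites form three mutually perpendicular trans pairs.
Each phen is bidentate and must span two cis positions.
Only one geometric arrangement is possible.

1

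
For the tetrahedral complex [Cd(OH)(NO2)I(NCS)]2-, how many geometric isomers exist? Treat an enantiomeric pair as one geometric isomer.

1

In a tetrahedral complex all four positions are equivalent and every pair of ligands is adjacent — there is no cis/trans distinction.
Only one geometric arrangement is possible; it has no improper symmetry element, so it exists as a pair of enantiomers (2 stereoisomers).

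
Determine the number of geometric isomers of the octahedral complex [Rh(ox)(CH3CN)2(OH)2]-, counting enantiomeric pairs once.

An octahedron has six vertices in three trans pairs; every non-trans pair is cis.
Each ox is bidentate and must span two cis positions.
Systematic placement gives 3 geometric isomers: CH3CN trans, OH cis; CH3CN cis, OH cis (chiral); CH3CN cis, OH trans.

3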